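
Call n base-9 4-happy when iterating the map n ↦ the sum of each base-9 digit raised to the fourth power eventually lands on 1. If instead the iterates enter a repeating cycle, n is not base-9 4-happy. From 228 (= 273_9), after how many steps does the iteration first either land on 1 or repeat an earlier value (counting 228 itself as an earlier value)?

228 = (2,7,3)_9 → 2498
2498 = (3,3,7,5)_9 → 3188
3188 = (4,3,3,2)_9 → 434
434 = (5,3,2)_9 → 722
722 = (8,8,2)_9 → 8208
8208 = (1,2,2,3,0)_9 → 114
114 = (1,3,6)_9 → 1378
1378 = (1,8,0,1)_9 → 4098
4098 = (5,5,5,3)_9 → 1956
1956 = (2,6,1,3)_9 → 1394
1394 = (1,8,1,8)_9 → 8194
8194 = (1,2,2,1,4)_9 → 290
290 = (3,5,2)_9 → 722  — 722 repeats.
That took 13 steps.

13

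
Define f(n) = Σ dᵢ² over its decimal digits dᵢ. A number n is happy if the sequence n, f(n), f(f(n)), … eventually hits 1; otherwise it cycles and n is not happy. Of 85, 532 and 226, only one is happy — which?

226

85: 85 → 89 → 145 → 42 → 20 → 4 → 16 → 37 → 58 → 89  — repeats 89 (not happy)
532: 532 → 38 → 73 → 58 → 89 → 145 → 42 → 20 → 4 → 16 → 37 → 58  — repeats 58 (not happy)
226: 226 → 44 → 32 → 13 → 10 → 1  — reaches 1 (happy)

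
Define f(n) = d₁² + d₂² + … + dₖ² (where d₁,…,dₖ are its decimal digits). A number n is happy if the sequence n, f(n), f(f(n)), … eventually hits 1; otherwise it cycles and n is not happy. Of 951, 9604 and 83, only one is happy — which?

951: 951 → 107 → 50 → 25 → 29 → 85 → 89 → 145 → 42 → 20 → 4 → 16 → 37 → 58 → 89  — repeats 89 (not happy)
9604: 9604 → 133 → 19 → 82 → 68 → 100 → 1  — reaches 1 (happy)
83: 83 → 73 → 58 → 89 → 145 → 42 → 20 → 4 → 16 → 37 → 58  — repeats 58 (not happy)

9604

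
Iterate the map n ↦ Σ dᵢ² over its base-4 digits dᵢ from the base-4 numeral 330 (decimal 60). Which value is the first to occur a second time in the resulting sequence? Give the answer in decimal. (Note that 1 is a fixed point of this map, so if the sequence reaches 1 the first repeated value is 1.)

60 = (3,3,0)_4 → 3² + 3² + 0² = 9 + 9 + 0 = 18
18 = (1,0,2)_4 → 1² + 0² + 2² = 1 + 0 + 4 = 5
5 = (1,1)_4 → 1² + 1² = 1 + 1 = 2
2 = (2)_4 → 2² = 4
4 = (1,0)_4 → 1² + 0² = 1 + 0 = 1  — reached the fixed point 1.
1 → 1, so 1 is the first repeated value.

1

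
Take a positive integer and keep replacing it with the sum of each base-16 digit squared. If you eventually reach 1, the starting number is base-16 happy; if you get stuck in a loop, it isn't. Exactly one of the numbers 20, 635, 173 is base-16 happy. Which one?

20: 20 → 17 → 2 → 4 → 16 → 1  — reaches 1 (base-16 happy)
635: 635 → 174 → 296 → 69 → 41 → 85 → 50 → 13 → 169 → 181 → 146 → 85  — repeats 85 (not base-16 happy)
173: 173 → 269 → 170 → 200 → 208 → 169 → 181 → 146 → 85 → 50 → 13 → 169  — repeats 169 (not base-16 happy)

20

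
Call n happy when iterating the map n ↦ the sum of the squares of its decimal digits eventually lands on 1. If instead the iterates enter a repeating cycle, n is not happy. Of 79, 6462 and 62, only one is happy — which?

79

79: 79 → 130 → 10 → 1  — reaches 1 (happy)
6462: 6462 → 92 → 85 → 89 → 145 → 42 → 20 → 4 → 16 → 37 → 58 → 89  — repeats 89 (not happy)
62: 62 → 40 → 16 → 37 → 58 → 89 → 145 → 42 → 20 → 4 → 16  — repeats 16 (not happy)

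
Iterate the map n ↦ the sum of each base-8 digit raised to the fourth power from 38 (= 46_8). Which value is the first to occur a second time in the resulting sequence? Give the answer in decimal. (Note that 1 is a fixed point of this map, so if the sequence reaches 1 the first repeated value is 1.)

272

38 = (4,6)_8 → 4⁴ + 6⁴ = 1552
1552 = (3,0,2,0)_8 → 3⁴ + 0⁴ + 2⁴ + 0⁴ = 97
97 = (1,4,1)_8 → 1⁴ + 4⁴ + 1⁴ = 258
258 = (4,0,2)_8 → 4⁴ + 0⁴ + 2⁴ = 272
272 = (4,2,0)_8 → 4⁴ + 2⁴ + 0⁴ = 272  — 272 already appeared earlier.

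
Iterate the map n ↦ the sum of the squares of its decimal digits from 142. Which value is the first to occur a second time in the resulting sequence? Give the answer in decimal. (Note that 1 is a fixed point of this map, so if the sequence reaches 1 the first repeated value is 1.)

142 → 21
21 → 5
5 → 25
25 → 29
29 → 85
85 → 89
89 → 145
145 → 42
42 → 20
20 → 4
4 → 16
16 → 37
37 → 58
58 → 89  — 89 already appeared earlier.

89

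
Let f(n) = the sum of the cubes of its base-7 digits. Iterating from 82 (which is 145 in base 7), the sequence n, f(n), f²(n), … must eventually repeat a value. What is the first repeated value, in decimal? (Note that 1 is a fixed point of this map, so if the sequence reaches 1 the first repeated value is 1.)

244

82 = (1,4,5)_7 → 1³ + 4³ + 5³ = 1 + 64 + 125 = 190
190 = (3,6,1)_7 → 3³ + 6³ + 1³ = 27 + 216 + 1 = 244
244 = (4,6,6)_7 → 4³ + 6³ + 6³ = 64 + 216 + 216 = 496
496 = (1,3,0,6)_7 → 1³ + 3³ + 0³ + 6³ = 1 + 27 + 0 + 216 = 244  — 244 already appeared earlier.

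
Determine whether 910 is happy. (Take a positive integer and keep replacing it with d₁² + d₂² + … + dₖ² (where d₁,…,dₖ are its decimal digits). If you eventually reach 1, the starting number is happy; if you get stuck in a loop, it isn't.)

910 → 9² + 1² + 0² = 82
82 → 8² + 2² = 68
68 → 6² + 8² = 100
100 → 1² + 0² + 0² = 1  — reached 1.

happy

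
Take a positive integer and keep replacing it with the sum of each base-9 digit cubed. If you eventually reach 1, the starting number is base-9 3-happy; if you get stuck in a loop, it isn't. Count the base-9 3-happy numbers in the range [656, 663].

656: 656 → 1024 → 496 → 218 → 232 → 694 → 638 → 1198 → 470 → 476 → 980 → 540 → 432 → 152 → 856 → 128 → 134 → 638  (repeats 638)
657: 657 → 513 → 243 → 27 → 27  (repeats 27)
658: 658 → 514 → 244 → 28 → 28  (repeats 28)
659: 659 → 521 → 755 → 521  (repeats 521)
660: 660 → 540 → 432 → 152 → 856 → 128 → 134 → 638 → 1198 → 470 → 476 → 980 → 540  (repeats 540)
661: 661 → 577 → 345 → 99 → 9 → 1  (reaches 1)
662: 662 → 638 → 1198 → 470 → 476 → 980 → 540 → 432 → 152 → 856 → 128 → 134 → 638  (repeats 638)
663: 663 → 729 → 1  (reaches 1)
base-9 3-happy: 661, 663

2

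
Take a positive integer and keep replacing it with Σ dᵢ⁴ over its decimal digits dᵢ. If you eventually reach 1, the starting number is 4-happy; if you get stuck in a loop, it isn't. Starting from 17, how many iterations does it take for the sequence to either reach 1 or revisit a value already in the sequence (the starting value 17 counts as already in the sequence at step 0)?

4

17 → 1⁴ + 7⁴ = 2402
2402 → 2⁴ + 4⁴ + 0⁴ + 2⁴ = 288
288 → 2⁴ + 8⁴ + 8⁴ = 8208
8208 → 8⁴ + 2⁴ + 0⁴ + 8⁴ = 8208  — 8208 repeats.
That took 4 steps.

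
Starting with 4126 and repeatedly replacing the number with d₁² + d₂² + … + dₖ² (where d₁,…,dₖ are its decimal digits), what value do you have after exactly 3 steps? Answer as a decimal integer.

65

4126 → 4² + 1² + 2² + 6² = 16 + 1 + 4 + 36 = 57
57 → 5² + 7² = 25 + 49 = 74
74 → 7² + 4² = 49 + 16 = 65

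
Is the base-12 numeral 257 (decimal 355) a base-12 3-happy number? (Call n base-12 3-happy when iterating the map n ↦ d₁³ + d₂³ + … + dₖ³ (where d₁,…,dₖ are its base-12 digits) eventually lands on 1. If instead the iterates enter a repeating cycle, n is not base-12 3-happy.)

base-12 3-happy

355 = (2,5,7)_12 → 2³ + 5³ + 7³ = 476
476 = (3,3,8)_12 → 3³ + 3³ + 8³ = 566
566 = (3,11,2)_12 → 3³ + 11³ + 2³ = 1366
1366 = (9,5,10)_12 → 9³ + 5³ + 10³ = 1854
1854 = (1,0,10,6)_12 → 1³ + 0³ + 10³ + 6³ = 1217
1217 = (8,5,5)_12 → 8³ + 5³ + 5³ = 762
762 = (5,3,6)_12 → 5³ + 3³ + 6³ = 368
368 = (2,6,8)_12 → 2³ + 6³ + 8³ = 736
736 = (5,1,4)_12 → 5³ + 1³ + 4³ = 190
190 = (1,3,10)_12 → 1³ + 3³ + 10³ = 1028
1028 = (7,1,8)_12 → 7³ + 1³ + 8³ = 856
856 = (5,11,4)_12 → 5³ + 11³ + 4³ = 1520
1520 = (10,6,8)_12 → 10³ + 6³ + 8³ = 1728
1728 = (1,0,0,0)_12 → 1³ + 0³ + 0³ + 0³ = 1  — reached 1.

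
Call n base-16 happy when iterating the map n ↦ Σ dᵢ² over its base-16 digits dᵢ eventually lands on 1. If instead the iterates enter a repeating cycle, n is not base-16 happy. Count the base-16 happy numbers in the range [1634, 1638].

1

1634: 1634 → 76 → 160 → 100 → 52 → 25 → 82 → 29 → 170 → 200 → 208 → 169 → 181 → 146 → 85 → 50 → 13 → 169  — not base-16 happy
1635: 1635 → 81 → 26 → 101 → 61 → 178 → 125 → 218 → 269 → 170 → 200 → 208 → 169 → 181 → 146 → 85 → 50 → 13 → 169  — not base-16 happy
1636: 1636 → 88 → 89 → 106 → 136 → 128 → 64 → 16 → 1  — base-16 happy
1637: 1637 → 97 → 37 → 29 → 170 → 200 → 208 → 169 → 181 → 146 → 85 → 50 → 13 → 169  — not base-16 happy
1638: 1638 → 108 → 180 → 137 → 145 → 82 → 29 → 170 → 200 → 208 → 169 → 181 → 146 → 85 → 50 → 13 → 169  — not base-16 happy
base-16 happy: 1636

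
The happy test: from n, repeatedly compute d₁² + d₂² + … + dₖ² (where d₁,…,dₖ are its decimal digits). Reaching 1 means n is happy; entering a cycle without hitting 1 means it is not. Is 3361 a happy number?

not happy

3361 → 55
55 → 50
50 → 25
25 → 29
29 → 85
85 → 89
89 → 145
145 → 42
42 → 20
20 → 4
4 → 16
16 → 37
37 → 58
58 → 89  — 89 already seen; the sequence cycles without reaching 1.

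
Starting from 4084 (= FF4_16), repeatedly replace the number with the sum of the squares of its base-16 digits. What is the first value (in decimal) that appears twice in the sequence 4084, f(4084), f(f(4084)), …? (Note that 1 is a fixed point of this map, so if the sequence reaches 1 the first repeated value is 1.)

4084 = (15,15,4)_16 → 15² + 15² + 4² = 225 + 225 + 16 = 466
466 = (1,13,2)_16 → 1² + 13² + 2² = 1 + 169 + 4 = 174
174 = (10,14)_16 → 10² + 14² = 100 + 196 = 296
296 = (1,2,8)_16 → 1² + 2² + 8² = 1 + 4 + 64 = 69
69 = (4,5)_16 → 4² + 5² = 16 + 25 = 41
41 = (2,9)_16 → 2² + 9² = 4 + 81 = 85
85 = (5,5)_16 → 5² + 5² = 25 + 25 = 50
50 = (3,2)_16 → 3² + 2² = 9 + 4 = 13
13 = (13)_16 → 13² = 169
169 = (10,9)_16 → 10² + 9² = 100 + 81 = 181
181 = (11,5)_16 → 11² + 5² = 121 + 25 = 146
146 = (9,2)_16 → 9² + 2² = 81 + 4 = 85  — 85 already appeared earlier.

85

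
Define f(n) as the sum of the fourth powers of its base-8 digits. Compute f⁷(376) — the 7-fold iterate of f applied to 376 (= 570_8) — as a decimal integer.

354

376 = (5,7,0)_8 → 5⁴ + 7⁴ + 0⁴ = 3026
3026 = (5,7,2,2)_8 → 5⁴ + 7⁴ + 2⁴ + 2⁴ = 3058
3058 = (5,7,6,2)_8 → 5⁴ + 7⁴ + 6⁴ + 2⁴ = 4338
4338 = (1,0,3,6,2)_8 → 1⁴ + 0⁴ + 3⁴ + 6⁴ + 2⁴ = 1394
1394 = (2,5,6,2)_8 → 2⁴ + 5⁴ + 6⁴ + 2⁴ = 1953
1953 = (3,6,4,1)_8 → 3⁴ + 6⁴ + 4⁴ + 1⁴ = 1634
1634 = (3,1,4,2)_8 → 3⁴ + 1⁴ + 4⁴ + 2⁴ = 354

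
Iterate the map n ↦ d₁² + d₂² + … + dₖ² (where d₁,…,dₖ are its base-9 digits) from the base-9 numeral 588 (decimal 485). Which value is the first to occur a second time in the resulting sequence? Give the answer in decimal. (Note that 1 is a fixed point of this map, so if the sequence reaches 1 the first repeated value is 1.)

485 = (5,8,8)_9 → 5² + 8² + 8² = 153
153 = (1,8,0)_9 → 1² + 8² + 0² = 65
65 = (7,2)_9 → 7² + 2² = 53
53 = (5,8)_9 → 5² + 8² = 89
89 = (1,0,8)_9 → 1² + 0² + 8² = 65  — 65 already appeared earlier.

65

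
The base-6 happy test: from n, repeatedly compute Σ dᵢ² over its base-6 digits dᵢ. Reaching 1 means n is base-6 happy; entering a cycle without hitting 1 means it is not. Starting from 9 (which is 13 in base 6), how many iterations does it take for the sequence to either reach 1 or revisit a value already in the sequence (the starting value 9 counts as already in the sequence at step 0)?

10

9 = (1,3)_6 → 10
10 = (1,4)_6 → 17
17 = (2,5)_6 → 29
29 = (4,5)_6 → 41
41 = (1,0,5)_6 → 26
26 = (4,2)_6 → 20
20 = (3,2)_6 → 13
13 = (2,1)_6 → 5
5 = (5)_6 → 25
25 = (4,1)_6 → 17  — 17 repeats.
That took 10 steps.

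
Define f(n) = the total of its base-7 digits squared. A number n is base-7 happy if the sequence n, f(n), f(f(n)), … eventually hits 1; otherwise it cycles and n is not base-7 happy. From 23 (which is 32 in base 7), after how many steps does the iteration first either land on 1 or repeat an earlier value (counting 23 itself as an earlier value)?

23 = (3,2)_7 → 3² + 2² = 9 + 4 = 13
13 = (1,6)_7 → 1² + 6² = 1 + 36 = 37
37 = (5,2)_7 → 5² + 2² = 25 + 4 = 29
29 = (4,1)_7 → 4² + 1² = 16 + 1 = 17
17 = (2,3)_7 → 2² + 3² = 4 + 9 = 13  — 13 repeats.
That took 5 steps.

5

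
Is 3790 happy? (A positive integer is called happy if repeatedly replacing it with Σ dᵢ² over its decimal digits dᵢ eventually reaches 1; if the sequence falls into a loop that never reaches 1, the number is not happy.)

happy

3790 → 3² + 7² + 9² + 0² = 139
139 → 1² + 3² + 9² = 91
91 → 9² + 1² = 82
82 → 8² + 2² = 68
68 → 6² + 8² = 100
100 → 1² + 0² + 0² = 1  — reached 1.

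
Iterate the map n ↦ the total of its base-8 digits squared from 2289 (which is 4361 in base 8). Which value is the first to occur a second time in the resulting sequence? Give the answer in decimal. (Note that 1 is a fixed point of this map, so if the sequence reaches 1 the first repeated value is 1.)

2289 = (4,3,6,1)_8 → 4² + 3² + 6² + 1² = 16 + 9 + 36 + 1 = 62
62 = (7,6)_8 → 7² + 6² = 49 + 36 = 85
85 = (1,2,5)_8 → 1² + 2² + 5² = 1 + 4 + 25 = 30
30 = (3,6)_8 → 3² + 6² = 9 + 36 = 45
45 = (5,5)_8 → 5² + 5² = 25 + 25 = 50
50 = (6,2)_8 → 6² + 2² = 36 + 4 = 40
40 = (5,0)_8 → 5² + 0² = 25 + 0 = 25
25 = (3,1)_8 → 3² + 1² = 9 + 1 = 10
10 = (1,2)_8 → 1² + 2² = 1 + 4 = 5
5 = (5)_8 → 5² = 25  — 25 already appeared earlier.

25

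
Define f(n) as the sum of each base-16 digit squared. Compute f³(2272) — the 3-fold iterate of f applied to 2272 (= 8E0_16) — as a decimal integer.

2

2272 = (8,14,0)_16 → 8² + 14² + 0² = 260
260 = (1,0,4)_16 → 1² + 0² + 4² = 17
17 = (1,1)_16 → 1² + 1² = 2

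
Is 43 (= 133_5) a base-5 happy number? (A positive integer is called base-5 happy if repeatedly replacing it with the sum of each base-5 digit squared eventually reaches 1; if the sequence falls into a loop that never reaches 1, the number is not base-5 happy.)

base-5 happy

43 = (1,3,3)_5 → 1² + 3² + 3² = 1 + 9 + 9 = 19
19 = (3,4)_5 → 3² + 4² = 9 + 16 = 25
25 = (1,0,0)_5 → 1² + 0² + 0² = 1 + 0 + 0 = 1  — reached 1.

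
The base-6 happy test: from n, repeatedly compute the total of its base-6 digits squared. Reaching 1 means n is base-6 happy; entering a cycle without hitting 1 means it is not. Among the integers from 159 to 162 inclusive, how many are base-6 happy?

1

159: 159 → 29 → 41 → 26 → 20 → 13 → 5 → 25 → 17 → 29  (repeats 29)
160: 160 → 36 → 1  (reaches 1)
161: 161 → 45 → 11 → 26 → 20 → 13 → 5 → 25 → 17 → 29 → 41 → 26  (repeats 26)
162: 162 → 25 → 17 → 29 → 41 → 26 → 20 → 13 → 5 → 25  (repeats 25)
base-6 happy: 160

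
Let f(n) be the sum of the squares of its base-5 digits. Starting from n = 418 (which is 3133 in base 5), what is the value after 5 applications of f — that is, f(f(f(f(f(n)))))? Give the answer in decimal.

10

418 = (3,1,3,3)_5 → 28
28 = (1,0,3)_5 → 10
10 = (2,0)_5 → 4
4 = (4)_5 → 16
16 = (3,1)_5 → 10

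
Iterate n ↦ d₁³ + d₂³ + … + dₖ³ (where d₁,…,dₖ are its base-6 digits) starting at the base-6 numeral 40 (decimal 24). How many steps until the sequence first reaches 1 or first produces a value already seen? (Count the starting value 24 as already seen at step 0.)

5

24 = (4,0)_6 → 4³ + 0³ = 64
64 = (1,4,4)_6 → 1³ + 4³ + 4³ = 129
129 = (3,3,3)_6 → 3³ + 3³ + 3³ = 81
81 = (2,1,3)_6 → 2³ + 1³ + 3³ = 36
36 = (1,0,0)_6 → 1³ + 0³ + 0³ = 1  — reached 1.
That took 5 steps.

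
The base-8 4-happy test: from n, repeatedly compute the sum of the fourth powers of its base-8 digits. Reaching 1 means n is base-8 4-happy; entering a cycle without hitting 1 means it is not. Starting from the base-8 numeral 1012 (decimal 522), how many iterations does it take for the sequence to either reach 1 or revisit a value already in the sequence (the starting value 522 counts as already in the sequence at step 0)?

522 = (1,0,1,2)_8 → 1⁴ + 0⁴ + 1⁴ + 2⁴ = 18
18 = (2,2)_8 → 2⁴ + 2⁴ = 32
32 = (4,0)_8 → 4⁴ + 0⁴ = 256
256 = (4,0,0)_8 → 4⁴ + 0⁴ + 0⁴ = 256  — 256 repeats.
That took 4 steps.

4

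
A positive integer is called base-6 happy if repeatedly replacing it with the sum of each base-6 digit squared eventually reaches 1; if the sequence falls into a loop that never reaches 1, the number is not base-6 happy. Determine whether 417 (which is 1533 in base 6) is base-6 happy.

417 = (1,5,3,3)_6 → 1² + 5² + 3² + 3² = 44
44 = (1,1,2)_6 → 1² + 1² + 2² = 6
6 = (1,0)_6 → 1² + 0² = 1  — reached 1.

base-6 happy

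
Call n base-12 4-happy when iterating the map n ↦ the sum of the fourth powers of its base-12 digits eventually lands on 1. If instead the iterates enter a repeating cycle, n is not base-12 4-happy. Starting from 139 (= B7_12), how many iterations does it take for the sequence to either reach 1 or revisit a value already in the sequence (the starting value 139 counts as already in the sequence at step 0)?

139 = (11,7)_12 → 17042
17042 = (9,10,4,2)_12 → 16833
16833 = (9,8,10,9)_12 → 27218
27218 = (1,3,9,0,2)_12 → 6659
6659 = (3,10,2,11)_12 → 24738
24738 = (1,2,3,9,6)_12 → 7955
7955 = (4,7,2,11)_12 → 17314
17314 = (10,0,2,10)_12 → 20016
20016 = (11,7,0,0)_12 → 17042  — 17042 repeats.
That took 9 steps.

9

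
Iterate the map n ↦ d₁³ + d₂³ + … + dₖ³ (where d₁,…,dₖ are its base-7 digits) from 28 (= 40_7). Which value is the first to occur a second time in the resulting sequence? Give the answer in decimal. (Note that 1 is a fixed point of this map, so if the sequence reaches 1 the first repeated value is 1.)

28 = (4,0)_7 → 4³ + 0³ = 64 + 0 = 64
64 = (1,2,1)_7 → 1³ + 2³ + 1³ = 1 + 8 + 1 = 10
10 = (1,3)_7 → 1³ + 3³ = 1 + 27 = 28  — 28 already appeared earlier.

28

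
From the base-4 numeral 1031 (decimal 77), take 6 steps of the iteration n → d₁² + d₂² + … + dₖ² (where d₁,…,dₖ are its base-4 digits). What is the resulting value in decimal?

1

77 = (1,0,3,1)_4 → 1² + 0² + 3² + 1² = 1 + 0 + 9 + 1 = 11
11 = (2,3)_4 → 2² + 3² = 4 + 9 = 13
13 = (3,1)_4 → 3² + 1² = 9 + 1 = 10
10 = (2,2)_4 → 2² + 2² = 4 + 4 = 8
8 = (2,0)_4 → 2² + 0² = 4 + 0 = 4
4 = (1,0)_4 → 1² + 0² = 1 + 0 = 1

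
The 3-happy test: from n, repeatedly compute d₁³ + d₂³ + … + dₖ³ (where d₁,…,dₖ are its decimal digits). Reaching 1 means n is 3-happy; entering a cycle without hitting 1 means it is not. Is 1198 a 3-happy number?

3-happy

1198 → 1³ + 1³ + 9³ + 8³ = 1243
1243 → 1³ + 2³ + 4³ + 3³ = 100
100 → 1³ + 0³ + 0³ = 1  — reached 1.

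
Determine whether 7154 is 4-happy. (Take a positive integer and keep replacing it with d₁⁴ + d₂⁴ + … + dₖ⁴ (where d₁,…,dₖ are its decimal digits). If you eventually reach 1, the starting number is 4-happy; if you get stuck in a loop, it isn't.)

not 4-happy

7154 → 7⁴ + 1⁴ + 5⁴ + 4⁴ = 3283
3283 → 3⁴ + 2⁴ + 8⁴ + 3⁴ = 4274
4274 → 4⁴ + 2⁴ + 7⁴ + 4⁴ = 2929
2929 → 2⁴ + 9⁴ + 2⁴ + 9⁴ = 13154
13154 → 1⁴ + 3⁴ + 1⁴ + 5⁴ + 4⁴ = 964
964 → 9⁴ + 6⁴ + 4⁴ = 8113
8113 → 8⁴ + 1⁴ + 1⁴ + 3⁴ = 4179
4179 → 4⁴ + 1⁴ + 7⁴ + 9⁴ = 9219
9219 → 9⁴ + 2⁴ + 1⁴ + 9⁴ = 13139
13139 → 1⁴ + 3⁴ + 1⁴ + 3⁴ + 9⁴ = 6725
6725 → 6⁴ + 7⁴ + 2⁴ + 5⁴ = 4338
4338 → 4⁴ + 3⁴ + 3⁴ + 8⁴ = 4514
4514 → 4⁴ + 5⁴ + 1⁴ + 4⁴ = 1138
1138 → 1⁴ + 1⁴ + 3⁴ + 8⁴ = 4179  — 4179 already seen; the sequence cycles without reaching 1.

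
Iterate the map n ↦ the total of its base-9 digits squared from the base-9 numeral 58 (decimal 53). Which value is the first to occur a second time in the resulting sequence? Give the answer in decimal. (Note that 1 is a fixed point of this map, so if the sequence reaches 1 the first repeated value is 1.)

53 = (5,8)_9 → 89
89 = (1,0,8)_9 → 65
65 = (7,2)_9 → 53  — 53 already appeared earlier.

53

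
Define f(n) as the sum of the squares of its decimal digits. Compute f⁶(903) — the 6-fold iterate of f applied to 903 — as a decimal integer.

903 → 90
90 → 81
81 → 65
65 → 61
61 → 37
37 → 58

58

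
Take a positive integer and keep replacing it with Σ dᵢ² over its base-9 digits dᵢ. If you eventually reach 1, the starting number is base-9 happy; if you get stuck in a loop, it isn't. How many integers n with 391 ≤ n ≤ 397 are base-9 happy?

391: 391 → 81 → 1  — base-9 happy
392: 392 → 90 → 2 → 4 → 16 → 50 → 50  — not base-9 happy
393: 393 → 101 → 9 → 1  — base-9 happy
394: 394 → 114 → 46 → 26 → 68 → 74 → 68  — not base-9 happy
395: 395 → 129 → 35 → 73 → 65 → 53 → 89 → 65  — not base-9 happy
396: 396 → 80 → 128 → 30 → 18 → 4 → 16 → 50 → 50  — not base-9 happy
397: 397 → 81 → 1  — base-9 happy
base-9 happy: 391, 393, 397

3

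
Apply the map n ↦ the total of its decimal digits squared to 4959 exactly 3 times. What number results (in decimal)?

10

4959 → 4² + 9² + 5² + 9² = 203
203 → 2² + 0² + 3² = 13
13 → 1² + 3² = 10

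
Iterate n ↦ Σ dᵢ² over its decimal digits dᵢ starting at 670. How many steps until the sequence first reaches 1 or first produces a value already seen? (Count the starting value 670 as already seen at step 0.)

670 → 85
85 → 89
89 → 145
145 → 42
42 → 20
20 → 4
4 → 16
16 → 37
37 → 58
58 → 89  — 89 repeats.
That took 10 steps.

10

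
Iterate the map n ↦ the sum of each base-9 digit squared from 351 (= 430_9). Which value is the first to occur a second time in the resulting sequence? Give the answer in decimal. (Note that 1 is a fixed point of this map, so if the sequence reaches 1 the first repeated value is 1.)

53

351 = (4,3,0)_9 → 4² + 3² + 0² = 25
25 = (2,7)_9 → 2² + 7² = 53
53 = (5,8)_9 → 5² + 8² = 89
89 = (1,0,8)_9 → 1² + 0² + 8² = 65
65 = (7,2)_9 → 7² + 2² = 53  — 53 already appeared earlier.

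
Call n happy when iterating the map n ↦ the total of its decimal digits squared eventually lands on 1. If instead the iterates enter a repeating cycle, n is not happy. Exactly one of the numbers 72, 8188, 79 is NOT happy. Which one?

72

72: 72 → 53 → 34 → 25 → 29 → 85 → 89 → 145 → 42 → 20 → 4 → 16 → 37 → 58 → 89  — repeats 89 (not happy)
8188: 8188 → 193 → 91 → 82 → 68 → 100 → 1  — reaches 1 (happy)
79: 79 → 130 → 10 → 1  — reaches 1 (happy)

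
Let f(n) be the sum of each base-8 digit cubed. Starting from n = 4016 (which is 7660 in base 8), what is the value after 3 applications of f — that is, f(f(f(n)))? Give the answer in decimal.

243

4016 = (7,6,6,0)_8 → 7³ + 6³ + 6³ + 0³ = 775
775 = (1,4,0,7)_8 → 1³ + 4³ + 0³ + 7³ = 408
408 = (6,3,0)_8 → 6³ + 3³ + 0³ = 243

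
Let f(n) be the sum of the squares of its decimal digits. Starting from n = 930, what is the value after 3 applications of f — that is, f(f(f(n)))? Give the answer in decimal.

930 → 9² + 3² + 0² = 81 + 9 + 0 = 90
90 → 9² + 0² = 81 + 0 = 81
81 → 8² + 1² = 64 + 1 = 65

65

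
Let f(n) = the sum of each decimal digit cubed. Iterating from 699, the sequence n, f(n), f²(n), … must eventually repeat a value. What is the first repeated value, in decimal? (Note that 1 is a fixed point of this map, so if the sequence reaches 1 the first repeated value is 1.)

153

699 → 6³ + 9³ + 9³ = 1674
1674 → 1³ + 6³ + 7³ + 4³ = 624
624 → 6³ + 2³ + 4³ = 288
288 → 2³ + 8³ + 8³ = 1032
1032 → 1³ + 0³ + 3³ + 2³ = 36
36 → 3³ + 6³ = 243
243 → 2³ + 4³ + 3³ = 99
99 → 9³ + 9³ = 1458
1458 → 1³ + 4³ + 5³ + 8³ = 702
702 → 7³ + 0³ + 2³ = 351
351 → 3³ + 5³ + 1³ = 153
153 → 1³ + 5³ + 3³ = 153  — 153 already appeared earlier.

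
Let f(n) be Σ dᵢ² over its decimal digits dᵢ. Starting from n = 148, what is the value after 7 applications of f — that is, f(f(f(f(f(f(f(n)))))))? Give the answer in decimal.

148 → 1² + 4² + 8² = 81
81 → 8² + 1² = 65
65 → 6² + 5² = 61
61 → 6² + 1² = 37
37 → 3² + 7² = 58
58 → 5² + 8² = 89
89 → 8² + 9² = 145

145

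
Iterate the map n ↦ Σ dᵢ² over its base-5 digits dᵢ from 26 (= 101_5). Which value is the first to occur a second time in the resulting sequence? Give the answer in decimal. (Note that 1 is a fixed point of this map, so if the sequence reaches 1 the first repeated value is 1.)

4

26 = (1,0,1)_5 → 1² + 0² + 1² = 1 + 0 + 1 = 2
2 = (2)_5 → 2² = 4
4 = (4)_5 → 4² = 16
16 = (3,1)_5 → 3² + 1² = 9 + 1 = 10
10 = (2,0)_5 → 2² + 0² = 4 + 0 = 4  — 4 already appeared earlier.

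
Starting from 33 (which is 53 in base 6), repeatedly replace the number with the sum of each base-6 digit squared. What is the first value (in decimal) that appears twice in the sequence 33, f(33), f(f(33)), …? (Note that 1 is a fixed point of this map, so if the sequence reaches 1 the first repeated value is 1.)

33 = (5,3)_6 → 5² + 3² = 25 + 9 = 34
34 = (5,4)_6 → 5² + 4² = 25 + 16 = 41
41 = (1,0,5)_6 → 1² + 0² + 5² = 1 + 0 + 25 = 26
26 = (4,2)_6 → 4² + 2² = 16 + 4 = 20
20 = (3,2)_6 → 3² + 2² = 9 + 4 = 13
13 = (2,1)_6 → 2² + 1² = 4 + 1 = 5
5 = (5)_6 → 5² = 25
25 = (4,1)_6 → 4² + 1² = 16 + 1 = 17
17 = (2,5)_6 → 2² + 5² = 4 + 25 = 29
29 = (4,5)_6 → 4² + 5² = 16 + 25 = 41  — 41 already appeared earlier.

41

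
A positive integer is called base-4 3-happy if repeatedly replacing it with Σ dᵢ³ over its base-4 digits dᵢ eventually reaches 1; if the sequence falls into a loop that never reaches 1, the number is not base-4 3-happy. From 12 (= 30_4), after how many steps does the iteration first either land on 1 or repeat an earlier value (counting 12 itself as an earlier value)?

4

12 = (3,0)_4 → 3³ + 0³ = 27
27 = (1,2,3)_4 → 1³ + 2³ + 3³ = 36
36 = (2,1,0)_4 → 2³ + 1³ + 0³ = 9
9 = (2,1)_4 → 2³ + 1³ = 9  — 9 repeats.
That took 4 steps.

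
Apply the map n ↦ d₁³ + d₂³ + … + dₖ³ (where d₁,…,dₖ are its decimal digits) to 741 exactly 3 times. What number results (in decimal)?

741 → 7³ + 4³ + 1³ = 343 + 64 + 1 = 408
408 → 4³ + 0³ + 8³ = 64 + 0 + 512 = 576
576 → 5³ + 7³ + 6³ = 125 + 343 + 216 = 684

684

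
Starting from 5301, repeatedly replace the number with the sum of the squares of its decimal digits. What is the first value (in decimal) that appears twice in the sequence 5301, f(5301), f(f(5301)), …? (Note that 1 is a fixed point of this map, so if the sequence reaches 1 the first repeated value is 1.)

89

5301 → 35
35 → 34
34 → 25
25 → 29
29 → 85
85 → 89
89 → 145
145 → 42
42 → 20
20 → 4
4 → 16
16 → 37
37 → 58
58 → 89  — 89 already appeared earlier.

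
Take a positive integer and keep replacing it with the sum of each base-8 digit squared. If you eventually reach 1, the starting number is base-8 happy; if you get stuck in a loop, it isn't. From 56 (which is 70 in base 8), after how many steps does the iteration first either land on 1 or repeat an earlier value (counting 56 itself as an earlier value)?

6

56 = (7,0)_8 → 7² + 0² = 49 + 0 = 49
49 = (6,1)_8 → 6² + 1² = 36 + 1 = 37
37 = (4,5)_8 → 4² + 5² = 16 + 25 = 41
41 = (5,1)_8 → 5² + 1² = 25 + 1 = 26
26 = (3,2)_8 → 3² + 2² = 9 + 4 = 13
13 = (1,5)_8 → 1² + 5² = 1 + 25 = 26  — 26 repeats.
That took 6 steps.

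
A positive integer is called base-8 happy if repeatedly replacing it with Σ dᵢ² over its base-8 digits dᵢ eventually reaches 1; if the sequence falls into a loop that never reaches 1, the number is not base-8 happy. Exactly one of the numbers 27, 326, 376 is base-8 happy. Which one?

27

27: 27 → 18 → 8 → 1  — reaches 1 (base-8 happy)
326: 326 → 61 → 74 → 6 → 36 → 32 → 16 → 4 → 16  — repeats 16 (not base-8 happy)
376: 376 → 74 → 6 → 36 → 32 → 16 → 4 → 16  — repeats 16 (not base-8 happy)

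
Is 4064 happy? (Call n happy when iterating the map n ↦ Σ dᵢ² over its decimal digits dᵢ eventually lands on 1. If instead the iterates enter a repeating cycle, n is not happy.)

happy

4064 → 4² + 0² + 6² + 4² = 16 + 0 + 36 + 16 = 68
68 → 6² + 8² = 36 + 64 = 100
100 → 1² + 0² + 0² = 1 + 0 + 0 = 1  — reached 1.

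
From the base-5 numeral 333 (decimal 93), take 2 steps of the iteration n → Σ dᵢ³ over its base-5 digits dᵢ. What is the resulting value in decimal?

93 = (3,3,3)_5 → 3³ + 3³ + 3³ = 27 + 27 + 27 = 81
81 = (3,1,1)_5 → 3³ + 1³ + 1³ = 27 + 1 + 1 = 29

29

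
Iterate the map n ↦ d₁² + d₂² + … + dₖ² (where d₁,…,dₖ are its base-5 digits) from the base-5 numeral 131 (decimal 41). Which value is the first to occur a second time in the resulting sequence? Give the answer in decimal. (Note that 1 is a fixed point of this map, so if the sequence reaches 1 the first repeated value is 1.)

1

41 = (1,3,1)_5 → 1² + 3² + 1² = 11
11 = (2,1)_5 → 2² + 1² = 5
5 = (1,0)_5 → 1² + 0² = 1  — reached the fixed point 1.
1 → 1, so 1 is the first repeated value.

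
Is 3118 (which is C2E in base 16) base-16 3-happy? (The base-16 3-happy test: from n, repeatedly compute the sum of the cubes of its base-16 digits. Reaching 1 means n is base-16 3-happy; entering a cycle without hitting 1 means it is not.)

base-16 3-happy

3118 = (12,2,14)_16 → 12³ + 2³ + 14³ = 1728 + 8 + 2744 = 4480
4480 = (1,1,8,0)_16 → 1³ + 1³ + 8³ + 0³ = 1 + 1 + 512 + 0 = 514
514 = (2,0,2)_16 → 2³ + 0³ + 2³ = 8 + 0 + 8 = 16
16 = (1,0)_16 → 1³ + 0³ = 1 + 0 = 1  — reached 1.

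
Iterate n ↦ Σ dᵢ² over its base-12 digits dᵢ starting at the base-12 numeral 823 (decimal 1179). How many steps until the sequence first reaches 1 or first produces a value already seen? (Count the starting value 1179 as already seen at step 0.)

1179 = (8,2,3)_12 → 77
77 = (6,5)_12 → 61
61 = (5,1)_12 → 26
26 = (2,2)_12 → 8
8 = (8)_12 → 64
64 = (5,4)_12 → 41
41 = (3,5)_12 → 34
34 = (2,10)_12 → 104
104 = (8,8)_12 → 128
128 = (10,8)_12 → 164
164 = (1,1,8)_12 → 66
66 = (5,6)_12 → 61  — 61 repeats.
That took 12 steps.

12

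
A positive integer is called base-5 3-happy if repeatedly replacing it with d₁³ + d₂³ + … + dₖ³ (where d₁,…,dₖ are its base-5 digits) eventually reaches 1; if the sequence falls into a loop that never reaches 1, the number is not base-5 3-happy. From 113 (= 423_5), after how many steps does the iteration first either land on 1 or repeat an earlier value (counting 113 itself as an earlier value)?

8

113 = (4,2,3)_5 → 4³ + 2³ + 3³ = 64 + 8 + 27 = 99
99 = (3,4,4)_5 → 3³ + 4³ + 4³ = 27 + 64 + 64 = 155
155 = (1,1,1,0)_5 → 1³ + 1³ + 1³ + 0³ = 1 + 1 + 1 + 0 = 3
3 = (3)_5 → 3³ = 27
27 = (1,0,2)_5 → 1³ + 0³ + 2³ = 1 + 0 + 8 = 9
9 = (1,4)_5 → 1³ + 4³ = 1 + 64 = 65
65 = (2,3,0)_5 → 2³ + 3³ + 0³ = 8 + 27 + 0 = 35
35 = (1,2,0)_5 → 1³ + 2³ + 0³ = 1 + 8 + 0 = 9  — 9 repeats.
That took 8 steps.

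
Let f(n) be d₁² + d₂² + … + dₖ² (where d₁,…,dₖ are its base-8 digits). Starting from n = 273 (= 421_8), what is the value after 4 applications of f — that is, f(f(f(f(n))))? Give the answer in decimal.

273 = (4,2,1)_8 → 4² + 2² + 1² = 16 + 4 + 1 = 21
21 = (2,5)_8 → 2² + 5² = 4 + 25 = 29
29 = (3,5)_8 → 3² + 5² = 9 + 25 = 34
34 = (4,2)_8 → 4² + 2² = 16 + 4 = 20

20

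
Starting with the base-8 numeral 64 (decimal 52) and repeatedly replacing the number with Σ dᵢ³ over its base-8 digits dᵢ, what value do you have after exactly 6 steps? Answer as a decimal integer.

476

52 = (6,4)_8 → 6³ + 4³ = 216 + 64 = 280
280 = (4,3,0)_8 → 4³ + 3³ + 0³ = 64 + 27 + 0 = 91
91 = (1,3,3)_8 → 1³ + 3³ + 3³ = 1 + 27 + 27 = 55
55 = (6,7)_8 → 6³ + 7³ = 216 + 343 = 559
559 = (1,0,5,7)_8 → 1³ + 0³ + 5³ + 7³ = 1 + 0 + 125 + 343 = 469
469 = (7,2,5)_8 → 7³ + 2³ + 5³ = 343 + 8 + 125 = 476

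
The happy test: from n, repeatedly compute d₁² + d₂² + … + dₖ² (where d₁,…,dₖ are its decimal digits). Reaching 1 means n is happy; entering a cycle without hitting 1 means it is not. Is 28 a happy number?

happy

28 → 2² + 8² = 68
68 → 6² + 8² = 100
100 → 1² + 0² + 0² = 1  — reached 1.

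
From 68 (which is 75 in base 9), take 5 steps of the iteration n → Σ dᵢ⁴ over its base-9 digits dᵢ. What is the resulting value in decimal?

68 = (7,5)_9 → 7⁴ + 5⁴ = 2401 + 625 = 3026
3026 = (4,1,3,2)_9 → 4⁴ + 1⁴ + 3⁴ + 2⁴ = 256 + 1 + 81 + 16 = 354
354 = (4,3,3)_9 → 4⁴ + 3⁴ + 3⁴ = 256 + 81 + 81 = 418
418 = (5,1,4)_9 → 5⁴ + 1⁴ + 4⁴ = 625 + 1 + 256 = 882
882 = (1,1,8,0)_9 → 1⁴ + 1⁴ + 8⁴ + 0⁴ = 1 + 1 + 4096 + 0 = 4098

4098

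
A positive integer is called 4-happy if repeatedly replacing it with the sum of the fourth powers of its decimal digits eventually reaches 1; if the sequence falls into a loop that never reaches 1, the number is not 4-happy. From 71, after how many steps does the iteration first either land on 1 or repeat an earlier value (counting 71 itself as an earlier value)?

4

71 → 2402
2402 → 288
288 → 8208
8208 → 8208  — 8208 repeats.
That took 4 steps.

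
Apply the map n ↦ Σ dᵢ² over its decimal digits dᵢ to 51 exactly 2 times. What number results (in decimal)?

40

51 → 5² + 1² = 25 + 1 = 26
26 → 2² + 6² = 4 + 36 = 40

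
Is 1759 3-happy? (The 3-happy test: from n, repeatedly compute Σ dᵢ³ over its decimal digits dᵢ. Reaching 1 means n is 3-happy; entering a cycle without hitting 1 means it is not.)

1759 → 1³ + 7³ + 5³ + 9³ = 1 + 343 + 125 + 729 = 1198
1198 → 1³ + 1³ + 9³ + 8³ = 1 + 1 + 729 + 512 = 1243
1243 → 1³ + 2³ + 4³ + 3³ = 1 + 8 + 64 + 27 = 100
100 → 1³ + 0³ + 0³ = 1 + 0 + 0 = 1  — reached 1.

3-happy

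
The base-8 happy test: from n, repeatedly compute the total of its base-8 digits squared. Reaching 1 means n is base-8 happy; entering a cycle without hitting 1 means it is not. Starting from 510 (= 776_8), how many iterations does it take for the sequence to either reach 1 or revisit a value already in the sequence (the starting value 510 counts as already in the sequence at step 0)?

6

510 = (7,7,6)_8 → 7² + 7² + 6² = 49 + 49 + 36 = 134
134 = (2,0,6)_8 → 2² + 0² + 6² = 4 + 0 + 36 = 40
40 = (5,0)_8 → 5² + 0² = 25 + 0 = 25
25 = (3,1)_8 → 3² + 1² = 9 + 1 = 10
10 = (1,2)_8 → 1² + 2² = 1 + 4 = 5
5 = (5)_8 → 5² = 25  — 25 repeats.
That took 6 steps.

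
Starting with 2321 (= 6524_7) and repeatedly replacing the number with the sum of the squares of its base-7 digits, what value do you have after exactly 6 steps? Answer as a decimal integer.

45

2321 = (6,5,2,4)_7 → 6² + 5² + 2² + 4² = 36 + 25 + 4 + 16 = 81
81 = (1,4,4)_7 → 1² + 4² + 4² = 1 + 16 + 16 = 33
33 = (4,5)_7 → 4² + 5² = 16 + 25 = 41
41 = (5,6)_7 → 5² + 6² = 25 + 36 = 61
61 = (1,1,5)_7 → 1² + 1² + 5² = 1 + 1 + 25 = 27
27 = (3,6)_7 → 3² + 6² = 9 + 36 = 45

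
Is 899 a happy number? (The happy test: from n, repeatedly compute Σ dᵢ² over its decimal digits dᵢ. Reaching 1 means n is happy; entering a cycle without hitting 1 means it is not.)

happy

899 → 8² + 9² + 9² = 64 + 81 + 81 = 226
226 → 2² + 2² + 6² = 4 + 4 + 36 = 44
44 → 4² + 4² = 16 + 16 = 32
32 → 3² + 2² = 9 + 4 = 13
13 → 1² + 3² = 1 + 9 = 10
10 → 1² + 0² = 1 + 0 = 1  — reached 1.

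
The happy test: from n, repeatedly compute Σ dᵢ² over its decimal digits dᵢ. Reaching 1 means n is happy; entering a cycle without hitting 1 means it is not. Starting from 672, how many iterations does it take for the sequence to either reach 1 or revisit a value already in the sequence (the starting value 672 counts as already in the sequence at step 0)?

9

672 → 6² + 7² + 2² = 89
89 → 8² + 9² = 145
145 → 1² + 4² + 5² = 42
42 → 4² + 2² = 20
20 → 2² + 0² = 4
4 → 4² = 16
16 → 1² + 6² = 37
37 → 3² + 7² = 58
58 → 5² + 8² = 89  — 89 repeats.
That took 9 steps.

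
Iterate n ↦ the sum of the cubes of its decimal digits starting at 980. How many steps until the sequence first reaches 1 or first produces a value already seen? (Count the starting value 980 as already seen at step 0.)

980 → 9³ + 8³ + 0³ = 1241
1241 → 1³ + 2³ + 4³ + 1³ = 74
74 → 7³ + 4³ = 407
407 → 4³ + 0³ + 7³ = 407  — 407 repeats.
That took 4 steps.

4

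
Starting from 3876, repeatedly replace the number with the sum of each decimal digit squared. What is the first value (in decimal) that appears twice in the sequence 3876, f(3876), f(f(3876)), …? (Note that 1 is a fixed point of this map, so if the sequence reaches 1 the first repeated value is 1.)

37

3876 → 158
158 → 90
90 → 81
81 → 65
65 → 61
61 → 37
37 → 58
58 → 89
89 → 145
145 → 42
42 → 20
20 → 4
4 → 16
16 → 37  — 37 already appeared earlier.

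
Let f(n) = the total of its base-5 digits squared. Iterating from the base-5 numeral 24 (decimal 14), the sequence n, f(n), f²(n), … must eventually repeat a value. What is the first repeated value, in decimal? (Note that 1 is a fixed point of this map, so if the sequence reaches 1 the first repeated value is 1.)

14 = (2,4)_5 → 2² + 4² = 4 + 16 = 20
20 = (4,0)_5 → 4² + 0² = 16 + 0 = 16
16 = (3,1)_5 → 3² + 1² = 9 + 1 = 10
10 = (2,0)_5 → 2² + 0² = 4 + 0 = 4
4 = (4)_5 → 4² = 16  — 16 already appeared earlier.

16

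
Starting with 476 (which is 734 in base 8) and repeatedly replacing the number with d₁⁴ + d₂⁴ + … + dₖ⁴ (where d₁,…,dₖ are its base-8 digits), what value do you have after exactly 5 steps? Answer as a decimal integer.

897

476 = (7,3,4)_8 → 2738
2738 = (5,2,6,2)_8 → 1953
1953 = (3,6,4,1)_8 → 1634
1634 = (3,1,4,2)_8 → 354
354 = (5,4,2)_8 → 897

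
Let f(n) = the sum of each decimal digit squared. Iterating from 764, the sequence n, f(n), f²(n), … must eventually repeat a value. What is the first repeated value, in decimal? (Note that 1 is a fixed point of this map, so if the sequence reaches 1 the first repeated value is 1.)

4

764 → 7² + 6² + 4² = 101
101 → 1² + 0² + 1² = 2
2 → 2² = 4
4 → 4² = 16
16 → 1² + 6² = 37
37 → 3² + 7² = 58
58 → 5² + 8² = 89
89 → 8² + 9² = 145
145 → 1² + 4² + 5² = 42
42 → 4² + 2² = 20
20 → 2² + 0² = 4  — 4 already appeared earlier.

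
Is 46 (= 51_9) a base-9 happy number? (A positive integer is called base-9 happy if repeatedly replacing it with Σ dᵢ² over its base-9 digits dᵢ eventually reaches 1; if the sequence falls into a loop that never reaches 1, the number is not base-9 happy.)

46 = (5,1)_9 → 26
26 = (2,8)_9 → 68
68 = (7,5)_9 → 74
74 = (8,2)_9 → 68  — 68 already seen; the sequence cycles without reaching 1.

not base-9 happy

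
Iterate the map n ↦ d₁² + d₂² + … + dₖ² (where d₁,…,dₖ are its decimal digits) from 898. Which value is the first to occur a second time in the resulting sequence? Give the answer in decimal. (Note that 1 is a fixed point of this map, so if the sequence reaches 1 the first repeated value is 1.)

89

898 → 8² + 9² + 8² = 64 + 81 + 64 = 209
209 → 2² + 0² + 9² = 4 + 0 + 81 = 85
85 → 8² + 5² = 64 + 25 = 89
89 → 8² + 9² = 64 + 81 = 145
145 → 1² + 4² + 5² = 1 + 16 + 25 = 42
42 → 4² + 2² = 16 + 4 = 20
20 → 2² + 0² = 4 + 0 = 4
4 → 4² = 16
16 → 1² + 6² = 1 + 36 = 37
37 → 3² + 7² = 9 + 49 = 58
58 → 5² + 8² = 25 + 64 = 89  — 89 already appeared earlier.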